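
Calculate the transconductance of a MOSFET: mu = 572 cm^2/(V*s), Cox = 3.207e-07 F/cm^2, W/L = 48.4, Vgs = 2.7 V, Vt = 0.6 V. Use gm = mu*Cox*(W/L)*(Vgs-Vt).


Step 1: Vov = Vgs - Vt = 2.7 - 0.6 = 2.1 V
Step 2: gm = mu * Cox * (W/L) * Vov
Step 3: gm = 572 * 3.207e-07 * 48.4 * 2.1 = 1.86e-02 S

1.86e-02


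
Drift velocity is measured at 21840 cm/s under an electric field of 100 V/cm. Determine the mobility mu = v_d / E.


Step 1: mu = v_d / E
Step 2: mu = 21840 / 100
Step 3: mu = 218.4 cm^2/(V*s)

218.4


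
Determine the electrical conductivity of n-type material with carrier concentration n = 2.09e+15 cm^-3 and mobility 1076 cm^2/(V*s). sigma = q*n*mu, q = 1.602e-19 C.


Step 1: sigma = q * n * mu
Step 2: sigma = 1.602e-19 * 2.09e+15 * 1076
Step 3: sigma = 3.603e-01 S/cm

3.603e-01


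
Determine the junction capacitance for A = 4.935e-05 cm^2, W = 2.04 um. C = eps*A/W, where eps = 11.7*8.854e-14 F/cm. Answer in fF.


Step 1: eps_Si = 11.7 * 8.854e-14 = 1.035918e-12 F/cm
Step 2: W in cm = 2.04 * 1e-4 = 2.04e-04 cm
Step 3: C = 1.035918e-12 * 4.935e-05 / 2.04e-04 = 2.506008e-13 F
Step 4: C = 250.6 fF

250.6


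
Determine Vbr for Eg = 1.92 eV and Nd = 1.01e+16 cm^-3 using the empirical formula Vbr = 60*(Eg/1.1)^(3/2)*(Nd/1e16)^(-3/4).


Step 1: Eg/1.1 = 1.92/1.1 = 1.745455
Step 2: (Eg/1.1)^1.5 = 1.745455^1.5 = 2.306020
Step 3: (Nd/1e16)^(-0.75) = (1.01)^(-0.75) = 0.992565
Step 4: Vbr = 60 * 2.306020 * 0.992565 = 137.3 V

137.3


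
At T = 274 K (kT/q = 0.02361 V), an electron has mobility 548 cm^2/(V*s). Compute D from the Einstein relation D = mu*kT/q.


Step 1: D = mu * (kT/q)
Step 2: D = 548 * 0.02361
Step 3: D = 12.94 cm^2/s

12.94


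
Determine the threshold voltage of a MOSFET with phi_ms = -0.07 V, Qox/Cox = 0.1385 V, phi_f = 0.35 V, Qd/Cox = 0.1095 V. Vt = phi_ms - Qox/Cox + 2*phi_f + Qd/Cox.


Step 1: Vt = phi_ms - Qox/Cox + 2*phi_f + Qd/Cox
Step 2: Vt = -0.07 - 0.1385 + 2*0.35 + 0.1095
Step 3: Vt = -0.07 - 0.1385 + 0.7 + 0.1095
Step 4: Vt = 0.601 V

0.601


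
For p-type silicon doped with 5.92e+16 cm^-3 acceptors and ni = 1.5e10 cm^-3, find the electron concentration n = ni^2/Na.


Step 1: Majority hole concentration p ≈ Na = 5.92e+16 cm^-3
Step 2: n = ni^2 / Na = (1.5e10)^2 / 5.92e+16
Step 3: n = 3.80e+03 cm^-3

3.80e+03


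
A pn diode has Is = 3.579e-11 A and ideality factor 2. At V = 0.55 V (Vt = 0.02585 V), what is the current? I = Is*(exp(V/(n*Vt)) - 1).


Step 1: V/(n*Vt) = 0.55/(2*0.02585) = 10.6383
Step 2: exp(10.6383) = 4.1702e+04
Step 3: I = 3.579e-11 * (4.1702e+04 - 1) = 1.49e-06 A

1.49e-06


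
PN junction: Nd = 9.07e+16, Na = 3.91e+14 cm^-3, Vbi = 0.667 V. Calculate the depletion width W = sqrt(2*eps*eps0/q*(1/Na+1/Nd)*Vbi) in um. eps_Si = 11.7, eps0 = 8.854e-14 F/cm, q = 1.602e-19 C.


Step 1: 1/Na + 1/Nd = 1/3.91e+14 + 1/9.07e+16 = 2.56857e-15
Step 2: 2*eps*eps0/q = 2*11.7*8.854e-14/1.602e-19 = 1.293281e+07
Step 3: W^2 = 1.293281e+07 * 2.56857e-15 * 0.667 = 2.21570e-08
Step 4: W = sqrt(2.21570e-08) = 1.489e-04 cm = 1.489 um

1.489


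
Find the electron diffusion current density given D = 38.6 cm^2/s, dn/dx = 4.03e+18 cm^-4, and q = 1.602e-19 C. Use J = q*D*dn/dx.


Step 1: J = q * D * (dn/dx)
Step 2: J = 1.602e-19 * 38.6 * 4.03e+18
Step 3: J = 2.49e+01 A/cm^2

2.49e+01


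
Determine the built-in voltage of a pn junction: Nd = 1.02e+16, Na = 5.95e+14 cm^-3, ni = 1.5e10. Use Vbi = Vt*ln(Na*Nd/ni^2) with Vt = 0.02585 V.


Step 1: Compute Na*Nd/ni^2 = 5.95e+14 * 1.02e+16 / (1.5e10)^2 = 2.6973e+10
Step 2: ln(2.6973e+10) = 24.0181
Step 3: Vbi = 0.02585 * 24.0181 = 0.621 V

0.621


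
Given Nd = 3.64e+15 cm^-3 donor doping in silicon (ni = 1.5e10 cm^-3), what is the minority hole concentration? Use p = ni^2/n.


Step 1: Since Nd >> ni, n ≈ Nd = 3.64e+15 cm^-3
Step 2: p = ni^2 / n = (1.5e10)^2 / 3.64e+15
Step 3: p = 2.25e20 / 3.64e+15 = 6.18e+04 cm^-3

6.18e+04


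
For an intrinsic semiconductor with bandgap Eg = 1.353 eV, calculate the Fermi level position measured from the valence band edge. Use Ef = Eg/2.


Step 1: For an intrinsic semiconductor, the Fermi level sits at midgap.
Step 2: Ef = Eg / 2 = 1.353 / 2 = 0.6765 eV

0.6765


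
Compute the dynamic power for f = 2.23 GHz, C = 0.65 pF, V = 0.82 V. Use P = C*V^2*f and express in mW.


Step 1: V^2 = 0.82^2 = 0.6724 V^2
Step 2: P = C*V^2*f = 0.65e-12 F * 0.6724 * 2.23e9 Hz
Step 3: P = 9.746438e-04 W
Step 4: P = 0.975 mW

0.975


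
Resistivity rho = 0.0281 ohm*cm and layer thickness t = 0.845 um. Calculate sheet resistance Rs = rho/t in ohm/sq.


Step 1: Convert thickness to cm: t = 0.845 um = 8.4500e-05 cm
Step 2: Rs = rho / t = 0.0281 / 8.4500e-05
Step 3: Rs = 332.5 ohm/sq

332.5


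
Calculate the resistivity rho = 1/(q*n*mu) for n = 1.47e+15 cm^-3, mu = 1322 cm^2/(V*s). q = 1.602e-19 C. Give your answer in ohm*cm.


Step 1: sigma = q * n * mu = 1.602e-19 * 1.47e+15 * 1322 = 3.11323e-01 S/cm
Step 2: rho = 1 / sigma = 1 / 3.11323e-01 = 3.212 ohm*cm

3.212


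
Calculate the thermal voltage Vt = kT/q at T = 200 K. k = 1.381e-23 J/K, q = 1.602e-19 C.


Step 1: kT = 1.381e-23 * 200 = 2.762e-21 J
Step 2: Vt = kT/q = 2.762e-21 / 1.602e-19
Step 3: Vt = 0.01724 V

0.01724


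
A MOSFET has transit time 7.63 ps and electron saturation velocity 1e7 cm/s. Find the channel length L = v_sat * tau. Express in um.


Step 1: tau in seconds = 7.63 ps * 1e-12 = 7.6300e-12 s
Step 2: L = v_sat * tau = 1e7 * 7.6300e-12 = 7.6300e-05 cm
Step 3: L in um = 7.6300e-05 * 1e4 = 0.763 um

0.763


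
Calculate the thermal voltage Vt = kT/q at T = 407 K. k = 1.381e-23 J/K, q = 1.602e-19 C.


Step 1: kT = 1.381e-23 * 407 = 5.62067e-21 J
Step 2: Vt = kT/q = 5.62067e-21 / 1.602e-19
Step 3: Vt = 0.03509 V

0.03509


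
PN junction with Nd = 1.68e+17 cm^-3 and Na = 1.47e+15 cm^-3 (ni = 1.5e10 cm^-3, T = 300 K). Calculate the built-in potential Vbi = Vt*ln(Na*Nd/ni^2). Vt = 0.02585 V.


Step 1: Compute Na*Nd/ni^2 = 1.47e+15 * 1.68e+17 / (1.5e10)^2 = 1.0976e+12
Step 2: ln(1.0976e+12) = 27.7241
Step 3: Vbi = 0.02585 * 27.7241 = 0.717 V

0.717


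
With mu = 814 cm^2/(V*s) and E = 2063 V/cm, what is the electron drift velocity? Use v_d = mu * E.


Step 1: v_d = mu * E
Step 2: v_d = 814 * 2063 = 1679282
Step 3: v_d = 1.68e+06 cm/s

1.68e+06


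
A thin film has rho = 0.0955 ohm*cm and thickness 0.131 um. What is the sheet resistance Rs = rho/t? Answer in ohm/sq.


Step 1: Convert thickness to cm: t = 0.131 um = 1.3100e-05 cm
Step 2: Rs = rho / t = 0.0955 / 1.3100e-05
Step 3: Rs = 7290.1 ohm/sq

7290.1


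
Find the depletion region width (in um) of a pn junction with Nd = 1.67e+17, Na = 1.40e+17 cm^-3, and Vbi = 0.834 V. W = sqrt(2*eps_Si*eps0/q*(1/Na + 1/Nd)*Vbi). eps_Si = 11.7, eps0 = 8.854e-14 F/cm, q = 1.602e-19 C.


Step 1: 1/Na + 1/Nd = 1/1.40e+17 + 1/1.67e+17 = 1.31309e-17
Step 2: 2*eps*eps0/q = 2*11.7*8.854e-14/1.602e-19 = 1.293281e+07
Step 3: W^2 = 1.293281e+07 * 1.31309e-17 * 0.834 = 1.41629e-10
Step 4: W = sqrt(1.41629e-10) = 1.190e-05 cm = 0.119 um

0.119


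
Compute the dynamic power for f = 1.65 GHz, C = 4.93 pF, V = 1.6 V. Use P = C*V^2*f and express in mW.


Step 1: V^2 = 1.6^2 = 2.56 V^2
Step 2: P = C*V^2*f = 4.93e-12 F * 2.56 * 1.65e9 Hz
Step 3: P = 2.082432e-02 W
Step 4: P = 20.824 mW

20.824


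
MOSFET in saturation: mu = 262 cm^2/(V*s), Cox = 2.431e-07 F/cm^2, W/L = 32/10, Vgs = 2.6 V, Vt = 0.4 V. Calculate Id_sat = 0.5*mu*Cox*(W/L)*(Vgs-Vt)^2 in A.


Step 1: Overdrive voltage Vov = Vgs - Vt = 2.6 - 0.4 = 2.2 V
Step 2: W/L = 32/10 = 3.2
Step 3: Id = 0.5 * 262 * 2.431e-07 * 3.2 * 2.2^2
Step 4: Id = 4.93e-04 A

4.93e-04


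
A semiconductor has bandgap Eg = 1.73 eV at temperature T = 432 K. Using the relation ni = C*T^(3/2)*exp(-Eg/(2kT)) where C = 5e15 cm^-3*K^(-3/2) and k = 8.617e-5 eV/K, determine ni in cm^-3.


Step 1: Compute kT = 8.617e-5 * 432 = 0.03722544 eV
Step 2: Exponent = -Eg/(2kT) = -1.73/(2*0.03722544) = -23.23680
Step 3: T^(3/2) = 432^1.5 = 8978.95
Step 4: ni = 5e15 * 8978.95 * exp(-23.23680) = 3.64e+09 cm^-3

3.64e+09


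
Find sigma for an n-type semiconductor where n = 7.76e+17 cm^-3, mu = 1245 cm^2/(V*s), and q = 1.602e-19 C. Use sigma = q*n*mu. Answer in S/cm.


Step 1: sigma = q * n * mu
Step 2: sigma = 1.602e-19 * 7.76e+17 * 1245
Step 3: sigma = 1.548e+02 S/cm

1.548e+02


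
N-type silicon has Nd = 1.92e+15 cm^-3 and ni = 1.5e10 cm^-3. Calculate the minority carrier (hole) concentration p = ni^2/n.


Step 1: Since Nd >> ni, n ≈ Nd = 1.92e+15 cm^-3
Step 2: p = ni^2 / n = (1.5e10)^2 / 1.92e+15
Step 3: p = 2.25e20 / 1.92e+15 = 1.17e+05 cm^-3

1.17e+05


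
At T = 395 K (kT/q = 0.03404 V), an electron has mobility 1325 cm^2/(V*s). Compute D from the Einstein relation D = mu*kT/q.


Step 1: D = mu * (kT/q)
Step 2: D = 1325 * 0.03404
Step 3: D = 45.1 cm^2/s

45.1


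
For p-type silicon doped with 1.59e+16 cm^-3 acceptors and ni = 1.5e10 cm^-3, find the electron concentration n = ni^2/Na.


Step 1: Majority hole concentration p ≈ Na = 1.59e+16 cm^-3
Step 2: n = ni^2 / Na = (1.5e10)^2 / 1.59e+16
Step 3: n = 1.42e+04 cm^-3

1.42e+04


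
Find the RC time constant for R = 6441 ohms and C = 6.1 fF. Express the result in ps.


Step 1: tau = R * C
Step 2: tau = 6441 * 6.1 fF = 6441 * 6.1e-15 F
Step 3: tau = 3.92901e-11 s = 39.2901 ps

39.2901


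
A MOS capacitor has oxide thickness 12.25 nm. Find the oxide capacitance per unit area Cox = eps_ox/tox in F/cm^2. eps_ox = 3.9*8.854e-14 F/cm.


Step 1: eps_ox = 3.9 * 8.854e-14 = 3.45306e-13 F/cm
Step 2: tox in cm = 12.25 nm * 1e-7 = 1.2250e-06 cm
Step 3: Cox = 3.45306e-13 / 1.2250e-06 = 2.82e-07 F/cm^2

2.82e-07


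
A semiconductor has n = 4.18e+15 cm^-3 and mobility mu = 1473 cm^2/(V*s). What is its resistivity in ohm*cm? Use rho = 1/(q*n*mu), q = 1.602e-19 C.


Step 1: sigma = q * n * mu = 1.602e-19 * 4.18e+15 * 1473 = 9.86374e-01 S/cm
Step 2: rho = 1 / sigma = 1 / 9.86374e-01 = 1.014 ohm*cm

1.014


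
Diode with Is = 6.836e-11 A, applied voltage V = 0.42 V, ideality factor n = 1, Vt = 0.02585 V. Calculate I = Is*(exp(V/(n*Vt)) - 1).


Step 1: V/(n*Vt) = 0.42/(1*0.02585) = 16.2476
Step 2: exp(16.2476) = 1.1383e+07
Step 3: I = 6.836e-11 * (1.1383e+07 - 1) = 7.78e-04 A

7.78e-04


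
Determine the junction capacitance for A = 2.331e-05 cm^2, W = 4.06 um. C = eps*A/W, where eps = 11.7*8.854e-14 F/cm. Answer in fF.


Step 1: eps_Si = 11.7 * 8.854e-14 = 1.035918e-12 F/cm
Step 2: W in cm = 4.06 * 1e-4 = 4.06e-04 cm
Step 3: C = 1.035918e-12 * 2.331e-05 / 4.06e-04 = 5.947598e-14 F
Step 4: C = 59.48 fF

59.48


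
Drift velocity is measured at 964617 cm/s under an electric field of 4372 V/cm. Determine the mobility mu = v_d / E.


Step 1: mu = v_d / E
Step 2: mu = 964617 / 4372
Step 3: mu = 220.64 cm^2/(V*s)

220.64


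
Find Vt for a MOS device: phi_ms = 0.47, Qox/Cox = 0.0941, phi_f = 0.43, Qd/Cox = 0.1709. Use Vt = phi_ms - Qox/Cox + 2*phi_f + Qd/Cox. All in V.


Step 1: Vt = phi_ms - Qox/Cox + 2*phi_f + Qd/Cox
Step 2: Vt = 0.47 - 0.0941 + 2*0.43 + 0.1709
Step 3: Vt = 0.47 - 0.0941 + 0.86 + 0.1709
Step 4: Vt = 1.4068 V

1.4068


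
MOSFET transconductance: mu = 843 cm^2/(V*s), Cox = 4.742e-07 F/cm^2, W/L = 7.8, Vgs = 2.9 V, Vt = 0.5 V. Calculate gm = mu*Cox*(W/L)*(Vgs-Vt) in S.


Step 1: Vov = Vgs - Vt = 2.9 - 0.5 = 2.4 V
Step 2: gm = mu * Cox * (W/L) * Vov
Step 3: gm = 843 * 4.742e-07 * 7.8 * 2.4 = 7.48e-03 S

7.48e-03


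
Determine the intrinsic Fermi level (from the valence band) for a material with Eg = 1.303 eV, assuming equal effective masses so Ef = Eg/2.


Step 1: For an intrinsic semiconductor, the Fermi level sits at midgap.
Step 2: Ef = Eg / 2 = 1.303 / 2 = 0.6515 eV

0.6515


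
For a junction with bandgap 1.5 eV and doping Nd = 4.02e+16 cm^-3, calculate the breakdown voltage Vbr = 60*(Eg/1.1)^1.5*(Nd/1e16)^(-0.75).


Step 1: Eg/1.1 = 1.5/1.1 = 1.363636
Step 2: (Eg/1.1)^1.5 = 1.363636^1.5 = 1.592384
Step 3: (Nd/1e16)^(-0.75) = (4.02)^(-0.75) = 0.352233
Step 4: Vbr = 60 * 1.592384 * 0.352233 = 33.7 V

33.7


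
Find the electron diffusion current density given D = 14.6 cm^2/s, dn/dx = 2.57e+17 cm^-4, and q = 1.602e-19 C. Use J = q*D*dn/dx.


Step 1: J = q * D * (dn/dx)
Step 2: J = 1.602e-19 * 14.6 * 2.57e+17
Step 3: J = 6.01e-01 A/cm^2

6.01e-01


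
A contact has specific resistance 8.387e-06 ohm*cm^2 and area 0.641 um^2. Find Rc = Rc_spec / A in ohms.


Step 1: Convert area to cm^2: 0.641 um^2 = 6.4100e-09 cm^2
Step 2: Rc = Rc_spec / A = 8.387e-06 / 6.4100e-09
Step 3: Rc = 1.31e+03 ohms

1.31e+03


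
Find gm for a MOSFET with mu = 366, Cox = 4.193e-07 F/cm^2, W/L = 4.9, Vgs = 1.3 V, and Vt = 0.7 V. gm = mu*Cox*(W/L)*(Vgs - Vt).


Step 1: Vov = Vgs - Vt = 1.3 - 0.7 = 0.6 V
Step 2: gm = mu * Cox * (W/L) * Vov
Step 3: gm = 366 * 4.193e-07 * 4.9 * 0.6 = 4.51e-04 S

4.51e-04


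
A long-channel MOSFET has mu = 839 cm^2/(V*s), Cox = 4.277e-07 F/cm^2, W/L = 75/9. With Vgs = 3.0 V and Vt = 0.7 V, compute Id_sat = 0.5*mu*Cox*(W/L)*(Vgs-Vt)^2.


Step 1: Overdrive voltage Vov = Vgs - Vt = 3.0 - 0.7 = 2.3 V
Step 2: W/L = 75/9 = 8.33333
Step 3: Id = 0.5 * 839 * 4.277e-07 * 8.33333 * 2.3^2
Step 4: Id = 7.91e-03 A

7.91e-03


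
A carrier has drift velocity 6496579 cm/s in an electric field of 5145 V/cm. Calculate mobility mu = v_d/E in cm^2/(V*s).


Step 1: mu = v_d / E
Step 2: mu = 6496579 / 5145
Step 3: mu = 1262.7 cm^2/(V*s)

1262.7


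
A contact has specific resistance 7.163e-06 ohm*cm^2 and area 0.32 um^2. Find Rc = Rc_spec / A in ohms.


Step 1: Convert area to cm^2: 0.32 um^2 = 3.2000e-09 cm^2
Step 2: Rc = Rc_spec / A = 7.163e-06 / 3.2000e-09
Step 3: Rc = 2.24e+03 ohms

2.24e+03


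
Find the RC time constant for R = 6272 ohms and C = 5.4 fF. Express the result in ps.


Step 1: tau = R * C
Step 2: tau = 6272 * 5.4 fF = 6272 * 5.4e-15 F
Step 3: tau = 3.38688e-11 s = 33.8688 ps

33.8688


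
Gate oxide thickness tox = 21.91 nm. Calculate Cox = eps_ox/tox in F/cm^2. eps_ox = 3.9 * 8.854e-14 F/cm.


Step 1: eps_ox = 3.9 * 8.854e-14 = 3.45306e-13 F/cm
Step 2: tox in cm = 21.91 nm * 1e-7 = 2.1910e-06 cm
Step 3: Cox = 3.45306e-13 / 2.1910e-06 = 1.58e-07 F/cm^2

1.58e-07


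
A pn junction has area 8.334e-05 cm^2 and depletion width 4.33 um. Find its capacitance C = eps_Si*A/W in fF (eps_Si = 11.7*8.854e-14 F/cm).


Step 1: eps_Si = 11.7 * 8.854e-14 = 1.035918e-12 F/cm
Step 2: W in cm = 4.33 * 1e-4 = 4.33e-04 cm
Step 3: C = 1.035918e-12 * 8.334e-05 / 4.33e-04 = 1.993843e-13 F
Step 4: C = 199.38 fF

199.38


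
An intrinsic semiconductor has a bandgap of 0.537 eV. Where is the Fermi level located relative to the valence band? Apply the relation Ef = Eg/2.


Step 1: For an intrinsic semiconductor, the Fermi level sits at midgap.
Step 2: Ef = Eg / 2 = 0.537 / 2 = 0.2685 eV

0.2685


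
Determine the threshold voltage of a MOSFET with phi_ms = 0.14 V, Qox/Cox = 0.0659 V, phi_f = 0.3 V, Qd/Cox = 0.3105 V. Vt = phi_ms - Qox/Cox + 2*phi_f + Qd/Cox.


Step 1: Vt = phi_ms - Qox/Cox + 2*phi_f + Qd/Cox
Step 2: Vt = 0.14 - 0.0659 + 2*0.3 + 0.3105
Step 3: Vt = 0.14 - 0.0659 + 0.6 + 0.3105
Step 4: Vt = 0.9846 V

0.9846


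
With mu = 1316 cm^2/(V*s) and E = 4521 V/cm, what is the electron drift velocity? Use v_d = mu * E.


Step 1: v_d = mu * E
Step 2: v_d = 1316 * 4521 = 5949636
Step 3: v_d = 5.95e+06 cm/s

5.95e+06


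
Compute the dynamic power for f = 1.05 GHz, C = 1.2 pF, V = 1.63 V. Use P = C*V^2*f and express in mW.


Step 1: V^2 = 1.63^2 = 2.6569 V^2
Step 2: P = C*V^2*f = 1.2e-12 F * 2.6569 * 1.05e9 Hz
Step 3: P = 3.347694e-03 W
Step 4: P = 3.348 mW

3.348


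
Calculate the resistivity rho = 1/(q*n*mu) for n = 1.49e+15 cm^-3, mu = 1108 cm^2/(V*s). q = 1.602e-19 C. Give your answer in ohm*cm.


Step 1: sigma = q * n * mu = 1.602e-19 * 1.49e+15 * 1108 = 2.64477e-01 S/cm
Step 2: rho = 1 / sigma = 1 / 2.64477e-01 = 3.781 ohm*cm

3.781


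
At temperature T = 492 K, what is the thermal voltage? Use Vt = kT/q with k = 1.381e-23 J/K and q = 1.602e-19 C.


Step 1: kT = 1.381e-23 * 492 = 6.79452e-21 J
Step 2: Vt = kT/q = 6.79452e-21 / 1.602e-19
Step 3: Vt = 0.04241 V

0.04241


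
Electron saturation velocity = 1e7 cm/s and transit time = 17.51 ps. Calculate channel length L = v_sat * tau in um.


Step 1: tau in seconds = 17.51 ps * 1e-12 = 1.7510e-11 s
Step 2: L = v_sat * tau = 1e7 * 1.7510e-11 = 1.7510e-04 cm
Step 3: L in um = 1.7510e-04 * 1e4 = 1.751 um

1.751


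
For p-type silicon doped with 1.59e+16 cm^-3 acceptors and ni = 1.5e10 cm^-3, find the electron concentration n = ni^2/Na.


Step 1: Majority hole concentration p ≈ Na = 1.59e+16 cm^-3
Step 2: n = ni^2 / Na = (1.5e10)^2 / 1.59e+16
Step 3: n = 1.42e+04 cm^-3

1.42e+04


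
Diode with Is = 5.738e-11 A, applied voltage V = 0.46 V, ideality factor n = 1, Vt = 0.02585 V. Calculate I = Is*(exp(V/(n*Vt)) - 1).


Step 1: V/(n*Vt) = 0.46/(1*0.02585) = 17.7950
Step 2: exp(17.7950) = 5.3490e+07
Step 3: I = 5.738e-11 * (5.3490e+07 - 1) = 3.07e-03 A

3.07e-03


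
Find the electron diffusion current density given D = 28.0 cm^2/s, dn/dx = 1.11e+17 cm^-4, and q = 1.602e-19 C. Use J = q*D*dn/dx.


Step 1: J = q * D * (dn/dx)
Step 2: J = 1.602e-19 * 28.0 * 1.11e+17
Step 3: J = 4.98e-01 A/cm^2

4.98e-01


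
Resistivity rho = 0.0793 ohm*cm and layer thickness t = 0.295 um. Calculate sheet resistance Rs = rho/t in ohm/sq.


Step 1: Convert thickness to cm: t = 0.295 um = 2.9500e-05 cm
Step 2: Rs = rho / t = 0.0793 / 2.9500e-05
Step 3: Rs = 2688.1 ohm/sq

2688.1


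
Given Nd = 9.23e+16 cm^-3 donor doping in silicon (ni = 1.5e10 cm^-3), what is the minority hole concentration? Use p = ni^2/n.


Step 1: Since Nd >> ni, n ≈ Nd = 9.23e+16 cm^-3
Step 2: p = ni^2 / n = (1.5e10)^2 / 9.23e+16
Step 3: p = 2.25e20 / 9.23e+16 = 2.44e+03 cm^-3

2.44e+03


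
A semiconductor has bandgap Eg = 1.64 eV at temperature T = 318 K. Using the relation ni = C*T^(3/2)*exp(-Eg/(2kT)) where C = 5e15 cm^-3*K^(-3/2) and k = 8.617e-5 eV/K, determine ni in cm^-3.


Step 1: Compute kT = 8.617e-5 * 318 = 0.02740206 eV
Step 2: Exponent = -Eg/(2kT) = -1.64/(2*0.02740206) = -29.92476
Step 3: T^(3/2) = 318^1.5 = 5670.75
Step 4: ni = 5e15 * 5670.75 * exp(-29.92476) = 2.86e+06 cm^-3

2.86e+06


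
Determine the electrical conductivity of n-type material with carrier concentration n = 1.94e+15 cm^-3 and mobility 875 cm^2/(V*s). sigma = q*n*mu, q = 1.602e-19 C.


Step 1: sigma = q * n * mu
Step 2: sigma = 1.602e-19 * 1.94e+15 * 875
Step 3: sigma = 2.719e-01 S/cm

2.719e-01


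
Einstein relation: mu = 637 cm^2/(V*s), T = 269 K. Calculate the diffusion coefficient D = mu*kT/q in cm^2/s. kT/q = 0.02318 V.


Step 1: D = mu * (kT/q)
Step 2: D = 637 * 0.02318
Step 3: D = 14.77 cm^2/s

14.77


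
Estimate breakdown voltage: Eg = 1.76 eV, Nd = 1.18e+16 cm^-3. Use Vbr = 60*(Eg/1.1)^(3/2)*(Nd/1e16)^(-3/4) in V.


Step 1: Eg/1.1 = 1.76/1.1 = 1.600000
Step 2: (Eg/1.1)^1.5 = 1.600000^1.5 = 2.023858
Step 3: (Nd/1e16)^(-0.75) = (1.18)^(-0.75) = 0.883260
Step 4: Vbr = 60 * 2.023858 * 0.883260 = 107.3 V

107.3


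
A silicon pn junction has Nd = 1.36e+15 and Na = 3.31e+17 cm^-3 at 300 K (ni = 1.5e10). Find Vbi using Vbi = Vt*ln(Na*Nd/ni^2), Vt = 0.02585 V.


Step 1: Compute Na*Nd/ni^2 = 3.31e+17 * 1.36e+15 / (1.5e10)^2 = 2.0007e+12
Step 2: ln(2.0007e+12) = 28.3245
Step 3: Vbi = 0.02585 * 28.3245 = 0.732 V

0.732


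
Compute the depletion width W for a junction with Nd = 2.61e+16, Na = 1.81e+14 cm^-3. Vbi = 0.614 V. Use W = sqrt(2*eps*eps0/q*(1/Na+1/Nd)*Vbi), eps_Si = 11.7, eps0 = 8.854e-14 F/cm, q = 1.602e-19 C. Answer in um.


Step 1: 1/Na + 1/Nd = 1/1.81e+14 + 1/2.61e+16 = 5.56318e-15
Step 2: 2*eps*eps0/q = 2*11.7*8.854e-14/1.602e-19 = 1.293281e+07
Step 3: W^2 = 1.293281e+07 * 5.56318e-15 * 0.614 = 4.41758e-08
Step 4: W = sqrt(4.41758e-08) = 2.102e-04 cm = 2.102 um

2.102


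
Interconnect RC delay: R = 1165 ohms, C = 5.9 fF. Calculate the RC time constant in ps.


Step 1: tau = R * C
Step 2: tau = 1165 * 5.9 fF = 1165 * 5.9e-15 F
Step 3: tau = 6.8735e-12 s = 6.8735 ps

6.8735


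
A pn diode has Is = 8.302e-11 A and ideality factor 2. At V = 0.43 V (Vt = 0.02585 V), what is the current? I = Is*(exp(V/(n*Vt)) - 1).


Step 1: V/(n*Vt) = 0.43/(2*0.02585) = 8.3172
Step 2: exp(8.3172) = 4.0937e+03
Step 3: I = 8.302e-11 * (4.0937e+03 - 1) = 3.40e-07 A

3.40e-07


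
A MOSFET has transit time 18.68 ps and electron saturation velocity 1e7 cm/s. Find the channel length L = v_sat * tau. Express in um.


Step 1: tau in seconds = 18.68 ps * 1e-12 = 1.8680e-11 s
Step 2: L = v_sat * tau = 1e7 * 1.8680e-11 = 1.8680e-04 cm
Step 3: L in um = 1.8680e-04 * 1e4 = 1.868 um

1.868


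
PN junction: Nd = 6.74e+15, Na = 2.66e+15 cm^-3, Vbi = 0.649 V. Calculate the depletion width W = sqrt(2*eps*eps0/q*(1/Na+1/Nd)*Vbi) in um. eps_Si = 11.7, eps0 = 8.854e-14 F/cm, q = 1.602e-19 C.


Step 1: 1/Na + 1/Nd = 1/2.66e+15 + 1/6.74e+15 = 5.24308e-16
Step 2: 2*eps*eps0/q = 2*11.7*8.854e-14/1.602e-19 = 1.293281e+07
Step 3: W^2 = 1.293281e+07 * 5.24308e-16 * 0.649 = 4.40072e-09
Step 4: W = sqrt(4.40072e-09) = 6.634e-05 cm = 0.6634 um

0.6634


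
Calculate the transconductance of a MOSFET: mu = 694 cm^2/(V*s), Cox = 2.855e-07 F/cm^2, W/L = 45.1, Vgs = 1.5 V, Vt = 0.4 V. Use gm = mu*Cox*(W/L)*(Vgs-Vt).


Step 1: Vov = Vgs - Vt = 1.5 - 0.4 = 1.1 V
Step 2: gm = mu * Cox * (W/L) * Vov
Step 3: gm = 694 * 2.855e-07 * 45.1 * 1.1 = 9.83e-03 S

9.83e-03


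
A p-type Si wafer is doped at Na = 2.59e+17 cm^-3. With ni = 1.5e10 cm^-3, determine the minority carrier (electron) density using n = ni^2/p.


Step 1: Majority hole concentration p ≈ Na = 2.59e+17 cm^-3
Step 2: n = ni^2 / Na = (1.5e10)^2 / 2.59e+17
Step 3: n = 8.69e+02 cm^-3

8.69e+02


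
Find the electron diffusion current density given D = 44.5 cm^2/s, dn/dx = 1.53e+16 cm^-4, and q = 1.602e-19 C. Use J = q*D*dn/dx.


Step 1: J = q * D * (dn/dx)
Step 2: J = 1.602e-19 * 44.5 * 1.53e+16
Step 3: J = 1.09e-01 A/cm^2

1.09e-01


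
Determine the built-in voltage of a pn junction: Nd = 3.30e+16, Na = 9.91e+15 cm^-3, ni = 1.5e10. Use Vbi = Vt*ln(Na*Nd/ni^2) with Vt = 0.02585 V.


Step 1: Compute Na*Nd/ni^2 = 9.91e+15 * 3.30e+16 / (1.5e10)^2 = 1.4535e+12
Step 2: ln(1.4535e+12) = 28.0050
Step 3: Vbi = 0.02585 * 28.0050 = 0.724 V

0.724


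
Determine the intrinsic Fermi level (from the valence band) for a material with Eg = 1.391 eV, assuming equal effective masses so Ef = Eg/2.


Step 1: For an intrinsic semiconductor, the Fermi level sits at midgap.
Step 2: Ef = Eg / 2 = 1.391 / 2 = 0.6955 eV

0.6955


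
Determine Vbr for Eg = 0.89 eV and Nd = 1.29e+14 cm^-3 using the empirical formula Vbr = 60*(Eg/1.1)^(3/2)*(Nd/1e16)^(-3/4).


Step 1: Eg/1.1 = 0.89/1.1 = 0.809091
Step 2: (Eg/1.1)^1.5 = 0.809091^1.5 = 0.727773
Step 3: (Nd/1e16)^(-0.75) = (0.0129)^(-0.75) = 26.125085
Step 4: Vbr = 60 * 0.727773 * 26.125085 = 1140.8 V

1140.8


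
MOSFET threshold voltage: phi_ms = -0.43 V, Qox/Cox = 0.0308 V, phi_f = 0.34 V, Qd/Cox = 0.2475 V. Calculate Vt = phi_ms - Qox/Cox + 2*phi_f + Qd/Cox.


Step 1: Vt = phi_ms - Qox/Cox + 2*phi_f + Qd/Cox
Step 2: Vt = -0.43 - 0.0308 + 2*0.34 + 0.2475
Step 3: Vt = -0.43 - 0.0308 + 0.68 + 0.2475
Step 4: Vt = 0.4667 V

0.4667


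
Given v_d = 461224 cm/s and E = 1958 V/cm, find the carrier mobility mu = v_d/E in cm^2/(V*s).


Step 1: mu = v_d / E
Step 2: mu = 461224 / 1958
Step 3: mu = 235.56 cm^2/(V*s)

235.56


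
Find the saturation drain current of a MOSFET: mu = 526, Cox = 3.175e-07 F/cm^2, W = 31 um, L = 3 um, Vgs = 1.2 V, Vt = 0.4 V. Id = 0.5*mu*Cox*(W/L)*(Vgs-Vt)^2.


Step 1: Overdrive voltage Vov = Vgs - Vt = 1.2 - 0.4 = 0.8 V
Step 2: W/L = 31/3 = 10.3333
Step 3: Id = 0.5 * 526 * 3.175e-07 * 10.3333 * 0.8^2
Step 4: Id = 5.52e-04 A

5.52e-04


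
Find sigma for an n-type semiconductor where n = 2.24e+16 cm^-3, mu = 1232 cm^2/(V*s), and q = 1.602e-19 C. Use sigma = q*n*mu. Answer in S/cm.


Step 1: sigma = q * n * mu
Step 2: sigma = 1.602e-19 * 2.24e+16 * 1232
Step 3: sigma = 4.421e+00 S/cm

4.421e+00


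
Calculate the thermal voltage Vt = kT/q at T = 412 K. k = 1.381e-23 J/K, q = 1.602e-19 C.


Step 1: kT = 1.381e-23 * 412 = 5.68972e-21 J
Step 2: Vt = kT/q = 5.68972e-21 / 1.602e-19
Step 3: Vt = 0.03552 V

0.03552


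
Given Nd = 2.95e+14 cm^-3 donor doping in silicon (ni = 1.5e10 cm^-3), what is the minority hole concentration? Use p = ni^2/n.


Step 1: Since Nd >> ni, n ≈ Nd = 2.95e+14 cm^-3
Step 2: p = ni^2 / n = (1.5e10)^2 / 2.95e+14
Step 3: p = 2.25e20 / 2.95e+14 = 7.63e+05 cm^-3

7.63e+05


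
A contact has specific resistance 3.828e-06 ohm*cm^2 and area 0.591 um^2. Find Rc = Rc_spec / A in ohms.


Step 1: Convert area to cm^2: 0.591 um^2 = 5.9100e-09 cm^2
Step 2: Rc = Rc_spec / A = 3.828e-06 / 5.9100e-09
Step 3: Rc = 6.48e+02 ohms

6.48e+02


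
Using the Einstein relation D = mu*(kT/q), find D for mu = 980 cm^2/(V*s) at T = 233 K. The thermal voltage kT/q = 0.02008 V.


Step 1: D = mu * (kT/q)
Step 2: D = 980 * 0.02008
Step 3: D = 19.68 cm^2/s

19.68


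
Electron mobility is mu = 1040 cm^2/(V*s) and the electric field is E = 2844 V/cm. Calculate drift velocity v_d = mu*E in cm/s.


Step 1: v_d = mu * E
Step 2: v_d = 1040 * 2844 = 2957760
Step 3: v_d = 2.96e+06 cm/s

2.96e+06


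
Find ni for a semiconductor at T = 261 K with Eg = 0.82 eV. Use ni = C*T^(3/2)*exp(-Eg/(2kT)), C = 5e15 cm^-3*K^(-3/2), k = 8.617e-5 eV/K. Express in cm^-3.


Step 1: Compute kT = 8.617e-5 * 261 = 0.02249037 eV
Step 2: Exponent = -Eg/(2kT) = -0.82/(2*0.02249037) = -18.23002
Step 3: T^(3/2) = 261^1.5 = 4216.58
Step 4: ni = 5e15 * 4216.58 * exp(-18.23002) = 2.55e+11 cm^-3

2.55e+11


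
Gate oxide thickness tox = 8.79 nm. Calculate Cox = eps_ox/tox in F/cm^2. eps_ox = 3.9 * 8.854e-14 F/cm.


Step 1: eps_ox = 3.9 * 8.854e-14 = 3.45306e-13 F/cm
Step 2: tox in cm = 8.79 nm * 1e-7 = 8.7900e-07 cm
Step 3: Cox = 3.45306e-13 / 8.7900e-07 = 3.93e-07 F/cm^2

3.93e-07


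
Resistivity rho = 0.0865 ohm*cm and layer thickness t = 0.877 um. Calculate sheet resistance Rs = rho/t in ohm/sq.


Step 1: Convert thickness to cm: t = 0.877 um = 8.7700e-05 cm
Step 2: Rs = rho / t = 0.0865 / 8.7700e-05
Step 3: Rs = 986.3 ohm/sq

986.3


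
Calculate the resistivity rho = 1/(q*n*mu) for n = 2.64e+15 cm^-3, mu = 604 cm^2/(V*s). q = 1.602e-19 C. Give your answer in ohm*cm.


Step 1: sigma = q * n * mu = 1.602e-19 * 2.64e+15 * 604 = 2.55449e-01 S/cm
Step 2: rho = 1 / sigma = 1 / 2.55449e-01 = 3.915 ohm*cm

3.915


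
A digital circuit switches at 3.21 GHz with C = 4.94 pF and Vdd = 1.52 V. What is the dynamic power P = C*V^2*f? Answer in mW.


Step 1: V^2 = 1.52^2 = 2.3104 V^2
Step 2: P = C*V^2*f = 4.94e-12 F * 2.3104 * 3.21e9 Hz
Step 3: P = 3.663693696e-02 W
Step 4: P = 36.637 mW

36.637


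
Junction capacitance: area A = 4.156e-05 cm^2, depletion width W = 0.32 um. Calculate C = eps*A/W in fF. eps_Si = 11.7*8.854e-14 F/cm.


Step 1: eps_Si = 11.7 * 8.854e-14 = 1.035918e-12 F/cm
Step 2: W in cm = 0.32 * 1e-4 = 3.20e-05 cm
Step 3: C = 1.035918e-12 * 4.156e-05 / 3.20e-05 = 1.345399e-12 F
Step 4: C = 1345.4 fF

1345.4


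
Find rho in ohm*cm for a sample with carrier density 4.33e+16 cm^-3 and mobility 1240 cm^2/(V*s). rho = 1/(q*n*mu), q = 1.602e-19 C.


Step 1: sigma = q * n * mu = 1.602e-19 * 4.33e+16 * 1240 = 8.60146e+00 S/cm
Step 2: rho = 1 / sigma = 1 / 8.60146e+00 = 0.1163 ohm*cm

0.1163


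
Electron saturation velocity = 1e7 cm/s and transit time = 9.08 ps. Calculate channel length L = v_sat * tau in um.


Step 1: tau in seconds = 9.08 ps * 1e-12 = 9.0800e-12 s
Step 2: L = v_sat * tau = 1e7 * 9.0800e-12 = 9.0800e-05 cm
Step 3: L in um = 9.0800e-05 * 1e4 = 0.908 um

0.908


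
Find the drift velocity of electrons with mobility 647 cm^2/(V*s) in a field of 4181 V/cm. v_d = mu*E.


Step 1: v_d = mu * E
Step 2: v_d = 647 * 4181 = 2705107
Step 3: v_d = 2.71e+06 cm/s

2.71e+06


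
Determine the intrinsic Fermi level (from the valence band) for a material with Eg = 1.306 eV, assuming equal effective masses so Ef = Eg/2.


Step 1: For an intrinsic semiconductor, the Fermi level sits at midgap.
Step 2: Ef = Eg / 2 = 1.306 / 2 = 0.653 eV

0.653


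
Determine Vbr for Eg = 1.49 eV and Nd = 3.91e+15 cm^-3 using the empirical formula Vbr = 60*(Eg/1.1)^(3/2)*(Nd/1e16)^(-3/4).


Step 1: Eg/1.1 = 1.49/1.1 = 1.354545
Step 2: (Eg/1.1)^1.5 = 1.354545^1.5 = 1.576486
Step 3: (Nd/1e16)^(-0.75) = (0.391)^(-0.75) = 2.022402
Step 4: Vbr = 60 * 1.576486 * 2.022402 = 191.3 V

191.3


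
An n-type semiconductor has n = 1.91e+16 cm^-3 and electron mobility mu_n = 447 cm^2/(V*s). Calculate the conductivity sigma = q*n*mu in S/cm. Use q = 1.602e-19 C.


Step 1: sigma = q * n * mu
Step 2: sigma = 1.602e-19 * 1.91e+16 * 447
Step 3: sigma = 1.368e+00 S/cm

1.368e+00


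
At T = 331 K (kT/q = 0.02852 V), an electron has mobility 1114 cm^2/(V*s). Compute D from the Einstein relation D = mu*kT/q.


Step 1: D = mu * (kT/q)
Step 2: D = 1114 * 0.02852
Step 3: D = 31.77 cm^2/s

31.77


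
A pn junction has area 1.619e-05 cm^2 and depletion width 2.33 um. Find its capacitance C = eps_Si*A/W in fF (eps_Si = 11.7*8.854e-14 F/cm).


Step 1: eps_Si = 11.7 * 8.854e-14 = 1.035918e-12 F/cm
Step 2: W in cm = 2.33 * 1e-4 = 2.33e-04 cm
Step 3: C = 1.035918e-12 * 1.619e-05 / 2.33e-04 = 7.198074e-14 F
Step 4: C = 71.98 fF

71.98


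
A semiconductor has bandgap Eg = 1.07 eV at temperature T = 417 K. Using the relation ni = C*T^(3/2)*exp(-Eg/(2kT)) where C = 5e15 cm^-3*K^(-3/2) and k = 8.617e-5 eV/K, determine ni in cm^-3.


Step 1: Compute kT = 8.617e-5 * 417 = 0.03593289 eV
Step 2: Exponent = -Eg/(2kT) = -1.07/(2*0.03593289) = -14.88887
Step 3: T^(3/2) = 417^1.5 = 8515.38
Step 4: ni = 5e15 * 8515.38 * exp(-14.88887) = 1.46e+13 cm^-3

1.46e+13


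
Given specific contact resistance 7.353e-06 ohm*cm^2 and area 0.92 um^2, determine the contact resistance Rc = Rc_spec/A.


Step 1: Convert area to cm^2: 0.92 um^2 = 9.2000e-09 cm^2
Step 2: Rc = Rc_spec / A = 7.353e-06 / 9.2000e-09
Step 3: Rc = 7.99e+02 ohms

7.99e+02


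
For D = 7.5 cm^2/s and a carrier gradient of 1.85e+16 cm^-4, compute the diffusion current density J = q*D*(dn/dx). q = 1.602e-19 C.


Step 1: J = q * D * (dn/dx)
Step 2: J = 1.602e-19 * 7.5 * 1.85e+16
Step 3: J = 2.22e-02 A/cm^2

2.22e-02


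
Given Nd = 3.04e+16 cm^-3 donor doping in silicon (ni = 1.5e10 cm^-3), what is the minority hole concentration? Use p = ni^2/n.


Step 1: Since Nd >> ni, n ≈ Nd = 3.04e+16 cm^-3
Step 2: p = ni^2 / n = (1.5e10)^2 / 3.04e+16
Step 3: p = 2.25e20 / 3.04e+16 = 7.40e+03 cm^-3

7.40e+03


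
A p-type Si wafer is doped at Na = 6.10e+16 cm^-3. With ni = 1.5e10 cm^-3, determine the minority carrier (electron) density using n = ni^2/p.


Step 1: Majority hole concentration p ≈ Na = 6.10e+16 cm^-3
Step 2: n = ni^2 / Na = (1.5e10)^2 / 6.10e+16
Step 3: n = 3.69e+03 cm^-3

3.69e+03


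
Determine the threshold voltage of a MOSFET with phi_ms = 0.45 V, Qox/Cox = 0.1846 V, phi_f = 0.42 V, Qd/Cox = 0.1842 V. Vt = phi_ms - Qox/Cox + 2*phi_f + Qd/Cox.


Step 1: Vt = phi_ms - Qox/Cox + 2*phi_f + Qd/Cox
Step 2: Vt = 0.45 - 0.1846 + 2*0.42 + 0.1842
Step 3: Vt = 0.45 - 0.1846 + 0.84 + 0.1842
Step 4: Vt = 1.2896 V

1.2896


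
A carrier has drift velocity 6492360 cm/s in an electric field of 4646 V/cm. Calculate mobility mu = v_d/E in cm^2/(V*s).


Step 1: mu = v_d / E
Step 2: mu = 6492360 / 4646
Step 3: mu = 1397.41 cm^2/(V*s)

1397.41


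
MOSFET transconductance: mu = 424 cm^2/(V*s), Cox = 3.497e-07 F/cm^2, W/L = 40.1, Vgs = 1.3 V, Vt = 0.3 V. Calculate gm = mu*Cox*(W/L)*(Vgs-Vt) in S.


Step 1: Vov = Vgs - Vt = 1.3 - 0.3 = 1.0 V
Step 2: gm = mu * Cox * (W/L) * Vov
Step 3: gm = 424 * 3.497e-07 * 40.1 * 1.0 = 5.95e-03 S

5.95e-03


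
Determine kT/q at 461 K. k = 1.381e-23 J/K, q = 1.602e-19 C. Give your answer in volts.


Step 1: kT = 1.381e-23 * 461 = 6.36641e-21 J
Step 2: Vt = kT/q = 6.36641e-21 / 1.602e-19
Step 3: Vt = 0.03974 V

0.03974


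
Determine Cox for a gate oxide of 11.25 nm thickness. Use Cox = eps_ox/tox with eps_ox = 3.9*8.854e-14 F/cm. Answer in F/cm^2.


Step 1: eps_ox = 3.9 * 8.854e-14 = 3.45306e-13 F/cm
Step 2: tox in cm = 11.25 nm * 1e-7 = 1.1250e-06 cm
Step 3: Cox = 3.45306e-13 / 1.1250e-06 = 3.07e-07 F/cm^2

3.07e-07


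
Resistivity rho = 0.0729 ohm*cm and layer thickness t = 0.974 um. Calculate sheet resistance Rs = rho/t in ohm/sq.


Step 1: Convert thickness to cm: t = 0.974 um = 9.7400e-05 cm
Step 2: Rs = rho / t = 0.0729 / 9.7400e-05
Step 3: Rs = 748.5 ohm/sq

748.5


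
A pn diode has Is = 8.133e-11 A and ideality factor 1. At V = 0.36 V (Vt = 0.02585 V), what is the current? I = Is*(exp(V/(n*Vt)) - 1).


Step 1: V/(n*Vt) = 0.36/(1*0.02585) = 13.9265
Step 2: exp(13.9265) = 1.1174e+06
Step 3: I = 8.133e-11 * (1.1174e+06 - 1) = 9.09e-05 A

9.09e-05


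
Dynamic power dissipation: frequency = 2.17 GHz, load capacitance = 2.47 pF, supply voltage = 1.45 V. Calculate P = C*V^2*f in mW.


Step 1: V^2 = 1.45^2 = 2.1025 V^2
Step 2: P = C*V^2*f = 2.47e-12 F * 2.1025 * 2.17e9 Hz
Step 3: P = 1.126918975e-02 W
Step 4: P = 11.269 mW

11.269


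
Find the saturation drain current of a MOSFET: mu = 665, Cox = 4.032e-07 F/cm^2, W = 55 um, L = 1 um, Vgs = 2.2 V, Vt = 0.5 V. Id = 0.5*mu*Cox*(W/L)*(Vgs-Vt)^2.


Step 1: Overdrive voltage Vov = Vgs - Vt = 2.2 - 0.5 = 1.7 V
Step 2: W/L = 55/1 = 55
Step 3: Id = 0.5 * 665 * 4.032e-07 * 55 * 1.7^2
Step 4: Id = 2.13e-02 A

2.13e-02


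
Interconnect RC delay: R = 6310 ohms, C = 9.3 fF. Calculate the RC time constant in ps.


Step 1: tau = R * C
Step 2: tau = 6310 * 9.3 fF = 6310 * 9.3e-15 F
Step 3: tau = 5.8683e-11 s = 58.683 ps

58.683


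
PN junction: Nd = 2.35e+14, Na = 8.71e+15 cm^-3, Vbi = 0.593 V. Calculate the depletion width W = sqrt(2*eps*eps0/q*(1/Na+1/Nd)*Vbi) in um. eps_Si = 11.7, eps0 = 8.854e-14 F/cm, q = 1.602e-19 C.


Step 1: 1/Na + 1/Nd = 1/8.71e+15 + 1/2.35e+14 = 4.37013e-15
Step 2: 2*eps*eps0/q = 2*11.7*8.854e-14/1.602e-19 = 1.293281e+07
Step 3: W^2 = 1.293281e+07 * 4.37013e-15 * 0.593 = 3.35152e-08
Step 4: W = sqrt(3.35152e-08) = 1.831e-04 cm = 1.831 um

1.831


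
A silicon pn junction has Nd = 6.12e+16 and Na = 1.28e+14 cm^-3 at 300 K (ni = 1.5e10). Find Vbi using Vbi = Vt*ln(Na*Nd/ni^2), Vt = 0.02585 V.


Step 1: Compute Na*Nd/ni^2 = 1.28e+14 * 6.12e+16 / (1.5e10)^2 = 3.4816e+10
Step 2: ln(3.4816e+10) = 24.2733
Step 3: Vbi = 0.02585 * 24.2733 = 0.627 V

0.627


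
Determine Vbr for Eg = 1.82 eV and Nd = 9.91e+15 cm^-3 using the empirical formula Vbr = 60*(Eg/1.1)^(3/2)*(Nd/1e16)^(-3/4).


Step 1: Eg/1.1 = 1.82/1.1 = 1.654545
Step 2: (Eg/1.1)^1.5 = 1.654545^1.5 = 2.128227
Step 3: (Nd/1e16)^(-0.75) = (0.991)^(-0.75) = 1.006804
Step 4: Vbr = 60 * 2.128227 * 1.006804 = 128.6 V

128.6


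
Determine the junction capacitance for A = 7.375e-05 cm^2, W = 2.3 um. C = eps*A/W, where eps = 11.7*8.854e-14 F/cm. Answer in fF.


Step 1: eps_Si = 11.7 * 8.854e-14 = 1.035918e-12 F/cm
Step 2: W in cm = 2.3 * 1e-4 = 2.30e-04 cm
Step 3: C = 1.035918e-12 * 7.375e-05 / 2.30e-04 = 3.321694e-13 F
Step 4: C = 332.17 fF

332.17


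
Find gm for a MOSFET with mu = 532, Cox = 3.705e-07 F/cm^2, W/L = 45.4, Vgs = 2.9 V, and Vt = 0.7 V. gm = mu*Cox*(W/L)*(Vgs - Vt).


Step 1: Vov = Vgs - Vt = 2.9 - 0.7 = 2.2 V
Step 2: gm = mu * Cox * (W/L) * Vov
Step 3: gm = 532 * 3.705e-07 * 45.4 * 2.2 = 1.97e-02 S

1.97e-02


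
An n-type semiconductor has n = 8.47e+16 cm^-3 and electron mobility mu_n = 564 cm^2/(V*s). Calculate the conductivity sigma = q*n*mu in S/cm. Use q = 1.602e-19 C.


Step 1: sigma = q * n * mu
Step 2: sigma = 1.602e-19 * 8.47e+16 * 564
Step 3: sigma = 7.653e+00 S/cm

7.653e+00


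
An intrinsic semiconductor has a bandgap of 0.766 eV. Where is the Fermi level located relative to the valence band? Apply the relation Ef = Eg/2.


Step 1: For an intrinsic semiconductor, the Fermi level sits at midgap.
Step 2: Ef = Eg / 2 = 0.766 / 2 = 0.383 eV

0.383


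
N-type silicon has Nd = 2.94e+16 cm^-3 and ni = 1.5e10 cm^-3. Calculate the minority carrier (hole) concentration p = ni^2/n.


Step 1: Since Nd >> ni, n ≈ Nd = 2.94e+16 cm^-3
Step 2: p = ni^2 / n = (1.5e10)^2 / 2.94e+16
Step 3: p = 2.25e20 / 2.94e+16 = 7.65e+03 cm^-3

7.65e+03


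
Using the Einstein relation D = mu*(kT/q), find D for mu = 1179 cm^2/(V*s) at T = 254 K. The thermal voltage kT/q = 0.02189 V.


Step 1: D = mu * (kT/q)
Step 2: D = 1179 * 0.02189
Step 3: D = 25.81 cm^2/s

25.81


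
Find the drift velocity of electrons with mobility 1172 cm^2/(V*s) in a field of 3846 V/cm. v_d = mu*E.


Step 1: v_d = mu * E
Step 2: v_d = 1172 * 3846 = 4507512
Step 3: v_d = 4.51e+06 cm/s

4.51e+06


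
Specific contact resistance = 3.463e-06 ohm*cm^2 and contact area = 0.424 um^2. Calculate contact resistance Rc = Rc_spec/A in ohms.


Step 1: Convert area to cm^2: 0.424 um^2 = 4.2400e-09 cm^2
Step 2: Rc = Rc_spec / A = 3.463e-06 / 4.2400e-09
Step 3: Rc = 8.17e+02 ohms

8.17e+02


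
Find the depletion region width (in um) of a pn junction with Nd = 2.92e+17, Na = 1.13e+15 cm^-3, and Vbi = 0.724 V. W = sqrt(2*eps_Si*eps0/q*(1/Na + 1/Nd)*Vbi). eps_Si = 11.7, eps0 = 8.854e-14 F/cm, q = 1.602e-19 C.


Step 1: 1/Na + 1/Nd = 1/1.13e+15 + 1/2.92e+17 = 8.88380e-16
Step 2: 2*eps*eps0/q = 2*11.7*8.854e-14/1.602e-19 = 1.293281e+07
Step 3: W^2 = 1.293281e+07 * 8.88380e-16 * 0.724 = 8.31822e-09
Step 4: W = sqrt(8.31822e-09) = 9.120e-05 cm = 0.912 um

0.912


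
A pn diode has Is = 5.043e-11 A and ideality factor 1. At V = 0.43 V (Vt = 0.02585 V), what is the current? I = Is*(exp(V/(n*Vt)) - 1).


Step 1: V/(n*Vt) = 0.43/(1*0.02585) = 16.6344
Step 2: exp(16.6344) = 1.6758e+07
Step 3: I = 5.043e-11 * (1.6758e+07 - 1) = 8.45e-04 A

8.45e-04


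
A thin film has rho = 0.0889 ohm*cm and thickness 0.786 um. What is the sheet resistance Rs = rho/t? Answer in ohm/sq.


Step 1: Convert thickness to cm: t = 0.786 um = 7.8600e-05 cm
Step 2: Rs = rho / t = 0.0889 / 7.8600e-05
Step 3: Rs = 1131.0 ohm/sq

1131.0


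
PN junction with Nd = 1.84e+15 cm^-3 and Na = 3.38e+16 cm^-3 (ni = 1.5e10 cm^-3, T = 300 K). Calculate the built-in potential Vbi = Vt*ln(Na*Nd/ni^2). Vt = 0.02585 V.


Step 1: Compute Na*Nd/ni^2 = 3.38e+16 * 1.84e+15 / (1.5e10)^2 = 2.7641e+11
Step 2: ln(2.7641e+11) = 26.3452
Step 3: Vbi = 0.02585 * 26.3452 = 0.681 V

0.681


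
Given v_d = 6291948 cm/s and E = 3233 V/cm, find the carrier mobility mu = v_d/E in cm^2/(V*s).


Step 1: mu = v_d / E
Step 2: mu = 6291948 / 3233
Step 3: mu = 1946.16 cm^2/(V*s)

1946.16


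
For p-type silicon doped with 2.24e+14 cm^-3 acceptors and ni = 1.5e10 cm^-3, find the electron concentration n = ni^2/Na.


Step 1: Majority hole concentration p ≈ Na = 2.24e+14 cm^-3
Step 2: n = ni^2 / Na = (1.5e10)^2 / 2.24e+14
Step 3: n = 1.00e+06 cm^-3

1.00e+06


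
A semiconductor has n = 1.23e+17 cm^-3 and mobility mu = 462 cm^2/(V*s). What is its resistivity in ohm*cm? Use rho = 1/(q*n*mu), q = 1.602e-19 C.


Step 1: sigma = q * n * mu = 1.602e-19 * 1.23e+17 * 462 = 9.10353e+00 S/cm
Step 2: rho = 1 / sigma = 1 / 9.10353e+00 = 0.1098 ohm*cm

0.1098


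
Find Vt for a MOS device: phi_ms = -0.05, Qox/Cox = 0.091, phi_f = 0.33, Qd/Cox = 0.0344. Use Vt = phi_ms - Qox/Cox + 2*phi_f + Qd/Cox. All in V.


Step 1: Vt = phi_ms - Qox/Cox + 2*phi_f + Qd/Cox
Step 2: Vt = -0.05 - 0.091 + 2*0.33 + 0.0344
Step 3: Vt = -0.05 - 0.091 + 0.66 + 0.0344
Step 4: Vt = 0.5534 V

0.5534


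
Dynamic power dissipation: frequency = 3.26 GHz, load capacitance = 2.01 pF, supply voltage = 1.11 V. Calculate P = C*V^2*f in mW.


Step 1: V^2 = 1.11^2 = 1.2321 V^2
Step 2: P = C*V^2*f = 2.01e-12 F * 1.2321 * 3.26e9 Hz
Step 3: P = 8.07345846e-03 W
Step 4: P = 8.073 mW

8.073
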